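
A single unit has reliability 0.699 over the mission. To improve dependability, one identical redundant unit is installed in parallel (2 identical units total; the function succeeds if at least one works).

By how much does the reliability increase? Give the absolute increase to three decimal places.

R_before = 0.699
R_after = 1 − (1 − 0.699)^2 = 0.909
ΔR = 0.909 − 0.699 = 0.210

0.210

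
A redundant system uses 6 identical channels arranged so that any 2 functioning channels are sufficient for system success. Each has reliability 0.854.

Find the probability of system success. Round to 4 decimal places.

0.9997

R = Σ_{i=2}^{6} C(6,i) p^i (1−p)^{6−i} with p = 0.854
C(6,2)·0.854^2·0.146^4 = 0.004971
C(6,3)·0.854^3·0.146^3 = 0.038767
C(6,4)·0.854^4·0.146^2 = 0.170070
C(6,5)·0.854^5·0.146^1 = 0.397918
C(6,6)·0.854^6·0.146^0 = 0.387925
Sum = 0.9997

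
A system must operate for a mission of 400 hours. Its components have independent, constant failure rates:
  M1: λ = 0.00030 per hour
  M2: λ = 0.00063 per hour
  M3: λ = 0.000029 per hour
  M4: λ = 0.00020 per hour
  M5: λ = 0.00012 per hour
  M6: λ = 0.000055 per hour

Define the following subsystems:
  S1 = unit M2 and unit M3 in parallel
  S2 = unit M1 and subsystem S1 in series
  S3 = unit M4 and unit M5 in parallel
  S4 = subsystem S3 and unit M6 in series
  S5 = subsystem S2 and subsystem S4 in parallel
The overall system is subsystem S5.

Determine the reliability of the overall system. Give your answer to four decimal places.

R(M1) = exp(−0.00030 × 400) = 0.886920
R(M2) = exp(−0.00063 × 400) = 0.777245
R(M3) = exp(−0.000029 × 400) = 0.988467
R(M4) = exp(−0.00020 × 400) = 0.923116
R(M5) = exp(−0.00012 × 400) = 0.953134
R(M6) = exp(−0.000055 × 400) = 0.978240
Parallel (M2 and M3): 1 − (1 − 0.777245)(1 − 0.988467) = 0.997431
Series (M1 and [0.997431]): 0.886920 × 0.997431 = 0.884642
Parallel (M4 and M5): 1 − (1 − 0.923116)(1 − 0.953134) = 0.996397
Series ([0.996397] and M6): 0.996397 × 0.978240 = 0.974715
Parallel ([0.884642] and [0.974715]): 1 − (1 − 0.884642)(1 − 0.974715) = 0.9971

0.9971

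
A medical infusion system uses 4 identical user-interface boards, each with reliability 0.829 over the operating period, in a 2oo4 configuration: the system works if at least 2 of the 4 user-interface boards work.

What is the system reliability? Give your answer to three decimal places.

0.983

R = Σ_{i=2}^{4} C(4,i) p^i (1−p)^{4−i} with p = 0.829
C(4,2)·0.829^2·0.171^2 = 0.12057
C(4,3)·0.829^3·0.171^1 = 0.38969
C(4,4)·0.829^4·0.171^0 = 0.47230
Sum = 0.983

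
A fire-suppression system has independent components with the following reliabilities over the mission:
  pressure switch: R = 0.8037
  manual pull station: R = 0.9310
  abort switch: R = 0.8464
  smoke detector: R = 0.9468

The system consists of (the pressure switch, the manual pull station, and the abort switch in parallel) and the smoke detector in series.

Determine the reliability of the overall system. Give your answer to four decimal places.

0.9448

Parallel (pressure switch, manual pull station, and abort switch): 1 − (1 − 0.803700)(1 − 0.931000)(1 − 0.846400) = 0.997920
Series ([0.997920] and smoke detector): 0.997920 × 0.946800 = 0.9448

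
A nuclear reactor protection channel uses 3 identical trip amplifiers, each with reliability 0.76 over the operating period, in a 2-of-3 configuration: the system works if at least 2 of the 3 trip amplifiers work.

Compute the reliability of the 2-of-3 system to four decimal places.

0.8548

R = Σ_{i=2}^{3} C(3,i) p^i (1−p)^{3−i} with p = 0.76
C(3,2)·0.76^2·0.24^1 = 0.415872
C(3,3)·0.76^3·0.24^0 = 0.438976
Sum = 0.8548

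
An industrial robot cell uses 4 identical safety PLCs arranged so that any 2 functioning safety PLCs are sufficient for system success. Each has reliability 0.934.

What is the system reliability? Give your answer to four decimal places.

0.9989

R = Σ_{i=2}^{4} C(4,i) p^i (1−p)^{4−i} with p = 0.934
C(4,2)·0.934^2·0.066^2 = 0.022800
C(4,3)·0.934^3·0.066^1 = 0.215102
C(4,4)·0.934^4·0.066^0 = 0.761005
Sum = 0.9989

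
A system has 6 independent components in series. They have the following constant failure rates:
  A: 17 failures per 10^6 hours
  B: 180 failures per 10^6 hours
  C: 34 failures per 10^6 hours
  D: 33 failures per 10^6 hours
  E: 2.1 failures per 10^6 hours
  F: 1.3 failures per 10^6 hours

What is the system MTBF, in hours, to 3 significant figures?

Series of exponential components: λ_sys = Σ λ_i
λ_sys = 0.000017 + 0.00018 + 0.000034 + 0.000033 + 0.0000021 + 0.0000013 = 2.6740e-04 /h
MTBF = 1 / λ_sys = 3740 h

3740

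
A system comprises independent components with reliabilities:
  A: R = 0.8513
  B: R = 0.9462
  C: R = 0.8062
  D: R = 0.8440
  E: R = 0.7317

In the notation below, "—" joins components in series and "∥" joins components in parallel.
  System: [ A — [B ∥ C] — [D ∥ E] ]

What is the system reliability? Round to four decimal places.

0.8072

Parallel (B and C): 1 − (1 − 0.946200)(1 − 0.806200) = 0.989574
Parallel (D and E): 1 − (1 − 0.844000)(1 − 0.731700) = 0.958145
Series (A, [0.989574], and [0.958145]): 0.851300 × 0.989574 × 0.958145 = 0.8072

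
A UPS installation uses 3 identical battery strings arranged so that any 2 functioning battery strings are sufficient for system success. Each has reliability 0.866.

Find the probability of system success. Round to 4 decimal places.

R = Σ_{i=2}^{3} C(3,i) p^i (1−p)^{3−i} with p = 0.866
C(3,2)·0.866^2·0.134^1 = 0.301482
C(3,3)·0.866^3·0.134^0 = 0.649462
Sum = 0.9509

0.9509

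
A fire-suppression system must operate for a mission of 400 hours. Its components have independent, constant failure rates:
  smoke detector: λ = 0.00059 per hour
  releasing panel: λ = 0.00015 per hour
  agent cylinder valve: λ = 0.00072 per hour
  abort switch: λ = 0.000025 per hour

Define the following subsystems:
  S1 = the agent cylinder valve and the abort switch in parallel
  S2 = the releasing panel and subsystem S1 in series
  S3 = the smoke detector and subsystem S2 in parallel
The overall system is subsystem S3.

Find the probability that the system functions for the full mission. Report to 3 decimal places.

0.987

R(smoke detector) = exp(−0.00059 × 400) = 0.78978
R(releasing panel) = exp(−0.00015 × 400) = 0.94176
R(agent cylinder valve) = exp(−0.00072 × 400) = 0.74976
R(abort switch) = exp(−0.000025 × 400) = 0.99005
Parallel (agent cylinder valve and abort switch): 1 − (1 − 0.74976)(1 − 0.99005) = 0.99751
Series (releasing panel and [0.99751]): 0.94176 × 0.99751 = 0.93942
Parallel (smoke detector and [0.93942]): 1 − (1 − 0.78978)(1 − 0.93942) = 0.987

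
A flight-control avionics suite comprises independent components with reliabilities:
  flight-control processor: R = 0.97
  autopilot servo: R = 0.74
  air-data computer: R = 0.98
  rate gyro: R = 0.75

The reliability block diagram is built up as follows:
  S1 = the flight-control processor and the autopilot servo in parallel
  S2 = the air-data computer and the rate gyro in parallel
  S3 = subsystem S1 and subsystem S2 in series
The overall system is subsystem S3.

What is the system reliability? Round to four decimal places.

Parallel (flight-control processor and autopilot servo): 1 − (1 − 0.970000)(1 − 0.740000) = 0.992200
Parallel (air-data computer and rate gyro): 1 − (1 − 0.980000)(1 − 0.750000) = 0.995000
Series ([0.992200] and [0.995000]): 0.992200 × 0.995000 = 0.9872

0.9872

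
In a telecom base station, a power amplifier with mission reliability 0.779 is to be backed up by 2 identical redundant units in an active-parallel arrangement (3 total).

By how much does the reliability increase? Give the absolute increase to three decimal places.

0.210

R_before = 0.779
R_after = 1 − (1 − 0.779)^3 = 0.989
ΔR = 0.989 − 0.779 = 0.210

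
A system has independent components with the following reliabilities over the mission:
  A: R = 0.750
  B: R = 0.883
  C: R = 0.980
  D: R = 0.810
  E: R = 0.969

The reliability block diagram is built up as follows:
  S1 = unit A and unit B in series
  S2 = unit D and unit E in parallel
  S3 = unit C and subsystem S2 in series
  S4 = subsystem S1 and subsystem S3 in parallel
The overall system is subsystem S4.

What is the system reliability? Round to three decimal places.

Series (A and B): 0.75000 × 0.88300 = 0.66225
Parallel (D and E): 1 − (1 − 0.81000)(1 − 0.96900) = 0.99411
Series (C and [0.99411]): 0.98000 × 0.99411 = 0.97423
Parallel ([0.66225] and [0.97423]): 1 − (1 − 0.66225)(1 − 0.97423) = 0.991

0.991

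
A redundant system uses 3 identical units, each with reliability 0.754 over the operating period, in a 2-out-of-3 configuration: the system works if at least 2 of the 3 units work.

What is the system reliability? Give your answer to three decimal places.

0.848

R = Σ_{i=2}^{3} C(3,i) p^i (1−p)^{3−i} with p = 0.754
C(3,2)·0.754^2·0.246^1 = 0.41956
C(3,3)·0.754^3·0.246^0 = 0.42866
Sum = 0.848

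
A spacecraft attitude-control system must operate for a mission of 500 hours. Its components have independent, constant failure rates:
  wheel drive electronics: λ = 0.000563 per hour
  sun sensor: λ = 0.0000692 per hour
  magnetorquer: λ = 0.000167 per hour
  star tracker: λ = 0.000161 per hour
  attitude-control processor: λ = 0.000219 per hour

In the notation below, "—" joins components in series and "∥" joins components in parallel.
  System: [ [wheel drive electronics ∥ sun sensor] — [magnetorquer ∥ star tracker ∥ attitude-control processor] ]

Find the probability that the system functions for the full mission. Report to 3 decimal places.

0.991

R(wheel drive electronics) = exp(−0.000563 × 500) = 0.75465
R(sun sensor) = exp(−0.0000692 × 500) = 0.96599
R(magnetorquer) = exp(−0.000167 × 500) = 0.91989
R(star tracker) = exp(−0.000161 × 500) = 0.92265
R(attitude-control processor) = exp(−0.000219 × 500) = 0.89628
Parallel (wheel drive electronics and sun sensor): 1 − (1 − 0.75465)(1 − 0.96599) = 0.99166
Parallel (magnetorquer, star tracker, and attitude-control processor): 1 − (1 − 0.91989)(1 − 0.92265)(1 − 0.89628) = 0.99936
Series ([0.99166] and [0.99936]): 0.99166 × 0.99936 = 0.991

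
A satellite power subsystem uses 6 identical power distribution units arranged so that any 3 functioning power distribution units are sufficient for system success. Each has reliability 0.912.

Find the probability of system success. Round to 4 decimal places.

0.9992

R = Σ_{i=3}^{6} C(6,i) p^i (1−p)^{6−i} with p = 0.912
C(6,3)·0.912^3·0.088^3 = 0.010339
C(6,4)·0.912^4·0.088^2 = 0.080359
C(6,5)·0.912^5·0.088^1 = 0.333126
C(6,6)·0.912^6·0.088^0 = 0.575399
Sum = 0.9992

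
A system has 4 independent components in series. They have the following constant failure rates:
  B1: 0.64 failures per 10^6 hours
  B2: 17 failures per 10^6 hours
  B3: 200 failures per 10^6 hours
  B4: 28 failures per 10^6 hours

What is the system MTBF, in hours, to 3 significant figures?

4070

Series of exponential components: λ_sys = Σ λ_i
λ_sys = 0.00000064 + 0.000017 + 0.00020 + 0.000028 = 2.4564e-04 /h
MTBF = 1 / λ_sys = 4070 h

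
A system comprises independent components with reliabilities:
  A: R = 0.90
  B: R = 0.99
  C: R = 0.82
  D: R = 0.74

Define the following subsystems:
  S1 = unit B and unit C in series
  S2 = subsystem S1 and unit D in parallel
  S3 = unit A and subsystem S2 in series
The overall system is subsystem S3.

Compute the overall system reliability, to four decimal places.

0.8560

Series (B and C): 0.990000 × 0.820000 = 0.811800
Parallel ([0.811800] and D): 1 − (1 − 0.811800)(1 − 0.740000) = 0.951068
Series (A and [0.951068]): 0.900000 × 0.951068 = 0.8560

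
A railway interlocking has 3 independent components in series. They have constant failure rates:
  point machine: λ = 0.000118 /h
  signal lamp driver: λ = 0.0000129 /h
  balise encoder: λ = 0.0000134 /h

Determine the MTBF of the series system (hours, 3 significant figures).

6930

Series of exponential components: λ_sys = Σ λ_i
λ_sys = 0.000118 + 0.0000129 + 0.0000134 = 1.4430e-04 /h
MTBF = 1 / λ_sys = 6930 h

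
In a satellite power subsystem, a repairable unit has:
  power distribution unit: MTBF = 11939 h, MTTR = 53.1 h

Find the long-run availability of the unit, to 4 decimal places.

0.9956

A(power distribution unit) = MTBF/(MTBF+MTTR) = 11939/(11939+53.1) = 0.9956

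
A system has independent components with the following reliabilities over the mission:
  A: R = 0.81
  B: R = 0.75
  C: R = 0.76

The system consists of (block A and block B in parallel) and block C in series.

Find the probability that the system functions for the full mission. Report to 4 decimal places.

0.7239

Parallel (A and B): 1 − (1 − 0.810000)(1 − 0.750000) = 0.952500
Series ([0.952500] and C): 0.952500 × 0.760000 = 0.7239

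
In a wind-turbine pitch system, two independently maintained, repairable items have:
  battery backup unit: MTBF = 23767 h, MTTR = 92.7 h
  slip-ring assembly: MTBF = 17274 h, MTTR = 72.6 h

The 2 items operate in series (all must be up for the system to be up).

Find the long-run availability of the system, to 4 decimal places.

A(battery backup unit) = MTBF/(MTBF+MTTR) = 23767/(23767+92.7) = 0.996115
A(slip-ring assembly) = MTBF/(MTBF+MTTR) = 17274/(17274+72.6) = 0.995815
Series availability: 0.996115 × 0.995815 = 0.9919

0.9919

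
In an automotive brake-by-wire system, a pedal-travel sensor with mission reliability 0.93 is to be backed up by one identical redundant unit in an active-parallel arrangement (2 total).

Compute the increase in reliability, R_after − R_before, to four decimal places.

0.0651

R_before = 0.93
R_after = 1 − (1 − 0.93)^2 = 0.9951
ΔR = 0.9951 − 0.93 = 0.0651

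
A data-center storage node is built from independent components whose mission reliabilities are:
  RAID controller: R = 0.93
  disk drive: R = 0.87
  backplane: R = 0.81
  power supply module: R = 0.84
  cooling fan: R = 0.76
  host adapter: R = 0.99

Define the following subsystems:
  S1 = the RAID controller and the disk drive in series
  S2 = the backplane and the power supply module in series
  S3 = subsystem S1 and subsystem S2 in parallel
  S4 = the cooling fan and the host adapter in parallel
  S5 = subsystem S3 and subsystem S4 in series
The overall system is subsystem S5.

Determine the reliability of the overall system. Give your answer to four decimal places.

Series (RAID controller and disk drive): 0.930000 × 0.870000 = 0.809100
Series (backplane and power supply module): 0.810000 × 0.840000 = 0.680400
Parallel ([0.809100] and [0.680400]): 1 − (1 − 0.809100)(1 − 0.680400) = 0.938988
Parallel (cooling fan and host adapter): 1 − (1 − 0.760000)(1 − 0.990000) = 0.997600
Series ([0.938988] and [0.997600]): 0.938988 × 0.997600 = 0.9367

0.9367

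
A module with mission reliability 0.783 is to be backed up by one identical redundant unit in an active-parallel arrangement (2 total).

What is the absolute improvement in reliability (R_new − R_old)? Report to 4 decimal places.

R_before = 0.783
R_after = 1 − (1 − 0.783)^2 = 0.9529
ΔR = 0.9529 − 0.783 = 0.1699

0.1699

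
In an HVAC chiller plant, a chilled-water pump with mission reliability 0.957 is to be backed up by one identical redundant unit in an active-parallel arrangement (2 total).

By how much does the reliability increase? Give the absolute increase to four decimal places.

R_before = 0.957
R_after = 1 − (1 − 0.957)^2 = 0.9982
ΔR = 0.9982 − 0.957 = 0.0412

0.0412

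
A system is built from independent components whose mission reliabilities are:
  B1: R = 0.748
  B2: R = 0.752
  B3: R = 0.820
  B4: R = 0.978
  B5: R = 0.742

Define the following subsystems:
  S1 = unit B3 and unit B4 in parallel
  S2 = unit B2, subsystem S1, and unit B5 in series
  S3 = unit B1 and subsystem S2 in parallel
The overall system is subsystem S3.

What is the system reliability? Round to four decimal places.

0.8881

Parallel (B3 and B4): 1 − (1 − 0.820000)(1 − 0.978000) = 0.996040
Series (B2, [0.996040], and B5): 0.752000 × 0.996040 × 0.742000 = 0.555774
Parallel (B1 and [0.555774]): 1 − (1 − 0.748000)(1 − 0.555774) = 0.8881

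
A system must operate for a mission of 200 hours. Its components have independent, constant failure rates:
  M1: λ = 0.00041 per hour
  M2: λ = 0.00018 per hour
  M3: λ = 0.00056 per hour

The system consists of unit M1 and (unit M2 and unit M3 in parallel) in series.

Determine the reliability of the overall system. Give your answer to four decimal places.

0.9178

R(M1) = exp(−0.00041 × 200) = 0.921272
R(M2) = exp(−0.00018 × 200) = 0.964640
R(M3) = exp(−0.00056 × 200) = 0.894044
Parallel (M2 and M3): 1 − (1 − 0.964640)(1 − 0.894044) = 0.996253
Series (M1 and [0.996253]): 0.921272 × 0.996253 = 0.9178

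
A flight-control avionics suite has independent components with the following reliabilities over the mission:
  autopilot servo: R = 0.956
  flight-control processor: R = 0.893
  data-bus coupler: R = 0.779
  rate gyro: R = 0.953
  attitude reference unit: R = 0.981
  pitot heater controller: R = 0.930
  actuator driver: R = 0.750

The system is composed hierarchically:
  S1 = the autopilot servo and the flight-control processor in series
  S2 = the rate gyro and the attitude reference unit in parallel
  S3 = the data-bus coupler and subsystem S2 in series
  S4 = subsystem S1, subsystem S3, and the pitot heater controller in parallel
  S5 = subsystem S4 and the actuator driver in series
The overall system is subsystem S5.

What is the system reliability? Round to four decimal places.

Series (autopilot servo and flight-control processor): 0.956000 × 0.893000 = 0.853708
Parallel (rate gyro and attitude reference unit): 1 − (1 − 0.953000)(1 − 0.981000) = 0.999107
Series (data-bus coupler and [0.999107]): 0.779000 × 0.999107 = 0.778304
Parallel ([0.853708], [0.778304], and pitot heater controller): 1 − (1 − 0.853708)(1 − 0.778304)(1 − 0.930000) = 0.997730
Series ([0.997730] and actuator driver): 0.997730 × 0.750000 = 0.7483

0.7483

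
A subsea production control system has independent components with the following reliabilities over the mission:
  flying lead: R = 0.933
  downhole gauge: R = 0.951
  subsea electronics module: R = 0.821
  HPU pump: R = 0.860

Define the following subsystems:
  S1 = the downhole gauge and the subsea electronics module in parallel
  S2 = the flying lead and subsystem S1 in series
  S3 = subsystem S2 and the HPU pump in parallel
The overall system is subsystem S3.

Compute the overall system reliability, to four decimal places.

Parallel (downhole gauge and subsea electronics module): 1 − (1 − 0.951000)(1 − 0.821000) = 0.991229
Series (flying lead and [0.991229]): 0.933000 × 0.991229 = 0.924817
Parallel ([0.924817] and HPU pump): 1 − (1 − 0.924817)(1 − 0.860000) = 0.9895

0.9895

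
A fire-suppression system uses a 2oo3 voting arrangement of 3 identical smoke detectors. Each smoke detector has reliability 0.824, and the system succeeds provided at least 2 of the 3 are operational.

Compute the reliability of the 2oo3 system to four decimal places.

0.9180

R = Σ_{i=2}^{3} C(3,i) p^i (1−p)^{3−i} with p = 0.824
C(3,2)·0.824^2·0.176^1 = 0.358499
C(3,3)·0.824^3·0.176^0 = 0.559476
Sum = 0.9180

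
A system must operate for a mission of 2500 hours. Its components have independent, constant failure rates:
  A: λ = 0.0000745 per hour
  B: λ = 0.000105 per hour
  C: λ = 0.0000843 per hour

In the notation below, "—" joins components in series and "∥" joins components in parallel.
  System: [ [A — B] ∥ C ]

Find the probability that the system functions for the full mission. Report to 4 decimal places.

0.9313

R(A) = exp(−0.0000745 × 2500) = 0.830066
R(B) = exp(−0.000105 × 2500) = 0.769126
R(C) = exp(−0.0000843 × 2500) = 0.809977
Series (A and B): 0.830066 × 0.769126 = 0.638425
Parallel ([0.638425] and C): 1 − (1 − 0.638425)(1 − 0.809977) = 0.9313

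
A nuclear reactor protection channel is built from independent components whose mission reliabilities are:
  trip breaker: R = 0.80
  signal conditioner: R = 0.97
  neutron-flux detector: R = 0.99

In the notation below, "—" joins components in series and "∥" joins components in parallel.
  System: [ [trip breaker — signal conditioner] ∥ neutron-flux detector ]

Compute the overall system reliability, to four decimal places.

0.9978

Series (trip breaker and signal conditioner): 0.800000 × 0.970000 = 0.776000
Parallel ([0.776000] and neutron-flux detector): 1 − (1 − 0.776000)(1 − 0.990000) = 0.9978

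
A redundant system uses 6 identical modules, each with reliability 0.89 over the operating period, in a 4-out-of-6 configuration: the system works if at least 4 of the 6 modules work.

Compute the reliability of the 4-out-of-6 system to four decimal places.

0.9794

R = Σ_{i=4}^{6} C(6,i) p^i (1−p)^{6−i} with p = 0.89
C(6,4)·0.89^4·0.11^2 = 0.113877
C(6,5)·0.89^5·0.11^1 = 0.368548
C(6,6)·0.89^6·0.11^0 = 0.496981
Sum = 0.9794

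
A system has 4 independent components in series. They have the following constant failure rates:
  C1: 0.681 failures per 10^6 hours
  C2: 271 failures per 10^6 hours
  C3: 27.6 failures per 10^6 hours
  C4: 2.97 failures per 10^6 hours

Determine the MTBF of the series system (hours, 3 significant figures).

3310

Series of exponential components: λ_sys = Σ λ_i
λ_sys = 0.000000681 + 0.000271 + 0.0000276 + 0.00000297 = 3.0225e-04 /h
MTBF = 1 / λ_sys = 3310 h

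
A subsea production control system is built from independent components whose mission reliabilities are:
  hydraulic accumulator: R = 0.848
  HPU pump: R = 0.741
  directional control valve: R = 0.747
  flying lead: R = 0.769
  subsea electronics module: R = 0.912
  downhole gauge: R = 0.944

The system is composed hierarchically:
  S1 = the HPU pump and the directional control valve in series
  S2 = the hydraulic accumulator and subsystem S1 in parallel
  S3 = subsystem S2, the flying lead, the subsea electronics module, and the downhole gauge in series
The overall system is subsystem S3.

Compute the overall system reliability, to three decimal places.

Series (HPU pump and directional control valve): 0.74100 × 0.74700 = 0.55353
Parallel (hydraulic accumulator and [0.55353]): 1 − (1 − 0.84800)(1 − 0.55353) = 0.93214
Series ([0.93214], flying lead, subsea electronics module, and downhole gauge): 0.93214 × 0.76900 × 0.91200 × 0.94400 = 0.617

0.617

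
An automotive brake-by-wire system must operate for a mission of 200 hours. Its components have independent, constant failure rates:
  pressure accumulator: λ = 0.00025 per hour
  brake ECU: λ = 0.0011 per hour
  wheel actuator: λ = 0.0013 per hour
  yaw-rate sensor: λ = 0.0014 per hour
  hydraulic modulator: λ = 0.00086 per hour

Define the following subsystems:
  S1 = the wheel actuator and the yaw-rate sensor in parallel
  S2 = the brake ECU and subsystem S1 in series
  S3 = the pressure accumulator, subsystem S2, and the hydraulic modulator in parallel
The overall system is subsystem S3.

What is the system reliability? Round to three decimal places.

R(pressure accumulator) = exp(−0.00025 × 200) = 0.95123
R(brake ECU) = exp(−0.0011 × 200) = 0.80252
R(wheel actuator) = exp(−0.0013 × 200) = 0.77105
R(yaw-rate sensor) = exp(−0.0014 × 200) = 0.75578
R(hydraulic modulator) = exp(−0.00086 × 200) = 0.84198
Parallel (wheel actuator and yaw-rate sensor): 1 − (1 − 0.77105)(1 − 0.75578) = 0.94409
Series (brake ECU and [0.94409]): 0.80252 × 0.94409 = 0.75765
Parallel (pressure accumulator, [0.75765], and hydraulic modulator): 1 − (1 − 0.95123)(1 − 0.75765)(1 − 0.84198) = 0.998

0.998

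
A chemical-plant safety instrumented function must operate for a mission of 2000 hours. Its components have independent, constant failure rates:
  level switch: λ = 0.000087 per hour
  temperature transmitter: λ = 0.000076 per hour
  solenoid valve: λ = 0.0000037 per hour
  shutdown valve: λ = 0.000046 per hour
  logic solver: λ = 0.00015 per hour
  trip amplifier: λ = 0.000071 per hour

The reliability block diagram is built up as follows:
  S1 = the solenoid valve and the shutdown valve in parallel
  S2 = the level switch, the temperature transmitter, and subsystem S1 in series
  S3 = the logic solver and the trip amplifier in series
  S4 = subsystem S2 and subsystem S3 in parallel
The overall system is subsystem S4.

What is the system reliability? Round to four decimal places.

R(level switch) = exp(−0.000087 × 2000) = 0.840297
R(temperature transmitter) = exp(−0.000076 × 2000) = 0.858988
R(solenoid valve) = exp(−0.0000037 × 2000) = 0.992627
R(shutdown valve) = exp(−0.000046 × 2000) = 0.912105
R(logic solver) = exp(−0.00015 × 2000) = 0.740818
R(trip amplifier) = exp(−0.000071 × 2000) = 0.867621
Parallel (solenoid valve and shutdown valve): 1 − (1 − 0.992627)(1 − 0.912105) = 0.999352
Series (level switch, temperature transmitter, and [0.999352]): 0.840297 × 0.858988 × 0.999352 = 0.721337
Series (logic solver and trip amplifier): 0.740818 × 0.867621 = 0.642749
Parallel ([0.721337] and [0.642749]): 1 − (1 − 0.721337)(1 − 0.642749) = 0.9004

0.9004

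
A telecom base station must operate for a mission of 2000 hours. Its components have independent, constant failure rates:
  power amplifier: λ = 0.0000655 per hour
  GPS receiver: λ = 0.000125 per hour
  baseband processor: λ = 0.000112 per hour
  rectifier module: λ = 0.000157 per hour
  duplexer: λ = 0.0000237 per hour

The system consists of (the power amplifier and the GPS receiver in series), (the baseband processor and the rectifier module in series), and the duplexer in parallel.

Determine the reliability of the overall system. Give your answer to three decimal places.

0.994

R(power amplifier) = exp(−0.0000655 × 2000) = 0.87722
R(GPS receiver) = exp(−0.000125 × 2000) = 0.77880
R(baseband processor) = exp(−0.000112 × 2000) = 0.79932
R(rectifier module) = exp(−0.000157 × 2000) = 0.73052
R(duplexer) = exp(−0.0000237 × 2000) = 0.95371
Series (power amplifier and GPS receiver): 0.87722 × 0.77880 = 0.68318
Series (baseband processor and rectifier module): 0.79932 × 0.73052 = 0.58392
Parallel ([0.68318], [0.58392], and duplexer): 1 − (1 − 0.68318)(1 − 0.58392)(1 − 0.95371) = 0.994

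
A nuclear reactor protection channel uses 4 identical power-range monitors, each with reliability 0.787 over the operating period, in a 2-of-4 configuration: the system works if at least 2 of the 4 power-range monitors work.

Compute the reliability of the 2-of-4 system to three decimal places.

0.968

R = Σ_{i=2}^{4} C(4,i) p^i (1−p)^{4−i} with p = 0.787
C(4,2)·0.787^2·0.213^2 = 0.16860
C(4,3)·0.787^3·0.213^1 = 0.41530
C(4,4)·0.787^4·0.213^0 = 0.38362
Sum = 0.968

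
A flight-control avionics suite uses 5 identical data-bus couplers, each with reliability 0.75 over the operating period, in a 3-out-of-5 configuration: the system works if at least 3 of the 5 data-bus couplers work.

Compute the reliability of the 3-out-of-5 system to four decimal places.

0.8965

R = Σ_{i=3}^{5} C(5,i) p^i (1−p)^{5−i} with p = 0.75
C(5,3)·0.75^3·0.25^2 = 0.263672
C(5,4)·0.75^4·0.25^1 = 0.395508
C(5,5)·0.75^5·0.25^0 = 0.237305
Sum = 0.8965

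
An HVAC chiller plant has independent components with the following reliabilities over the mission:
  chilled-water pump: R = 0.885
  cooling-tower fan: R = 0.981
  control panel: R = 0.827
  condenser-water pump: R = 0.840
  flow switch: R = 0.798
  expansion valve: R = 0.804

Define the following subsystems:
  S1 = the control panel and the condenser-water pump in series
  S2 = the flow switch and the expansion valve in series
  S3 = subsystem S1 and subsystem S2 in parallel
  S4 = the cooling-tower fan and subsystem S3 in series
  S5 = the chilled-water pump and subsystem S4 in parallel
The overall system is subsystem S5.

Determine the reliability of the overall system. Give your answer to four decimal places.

0.9855

Series (control panel and condenser-water pump): 0.827000 × 0.840000 = 0.694680
Series (flow switch and expansion valve): 0.798000 × 0.804000 = 0.641592
Parallel ([0.694680] and [0.641592]): 1 − (1 − 0.694680)(1 − 0.641592) = 0.890571
Series (cooling-tower fan and [0.890571]): 0.981000 × 0.890571 = 0.873650
Parallel (chilled-water pump and [0.873650]): 1 − (1 − 0.885000)(1 − 0.873650) = 0.9855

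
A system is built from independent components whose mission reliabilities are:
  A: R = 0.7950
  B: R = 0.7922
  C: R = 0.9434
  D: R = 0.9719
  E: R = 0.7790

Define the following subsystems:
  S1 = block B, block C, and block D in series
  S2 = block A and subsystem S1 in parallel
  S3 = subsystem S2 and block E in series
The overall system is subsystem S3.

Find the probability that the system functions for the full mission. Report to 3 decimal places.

0.735

Series (B, C, and D): 0.79220 × 0.94340 × 0.97190 = 0.72636
Parallel (A and [0.72636]): 1 − (1 − 0.79500)(1 − 0.72636) = 0.94390
Series ([0.94390] and E): 0.94390 × 0.77900 = 0.735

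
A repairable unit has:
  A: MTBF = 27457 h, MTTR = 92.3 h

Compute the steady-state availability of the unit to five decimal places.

A(A) = MTBF/(MTBF+MTTR) = 27457/(27457+92.3) = 0.99665

0.99665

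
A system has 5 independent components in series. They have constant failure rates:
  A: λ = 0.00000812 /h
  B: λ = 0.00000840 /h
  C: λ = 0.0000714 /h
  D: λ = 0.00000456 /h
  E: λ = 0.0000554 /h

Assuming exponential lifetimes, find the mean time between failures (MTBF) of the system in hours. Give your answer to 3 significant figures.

Series of exponential components: λ_sys = Σ λ_i
λ_sys = 0.00000812 + 0.00000840 + 0.0000714 + 0.00000456 + 0.0000554 = 1.4788e-04 /h
MTBF = 1 / λ_sys = 6760 h

6760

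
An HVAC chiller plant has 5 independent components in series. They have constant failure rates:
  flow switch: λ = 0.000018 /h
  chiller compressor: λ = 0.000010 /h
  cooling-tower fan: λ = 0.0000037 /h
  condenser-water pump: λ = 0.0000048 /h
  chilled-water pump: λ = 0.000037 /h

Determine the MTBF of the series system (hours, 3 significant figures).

13600

Series of exponential components: λ_sys = Σ λ_i
λ_sys = 0.000018 + 0.000010 + 0.0000037 + 0.0000048 + 0.000037 = 7.3500e-05 /h
MTBF = 1 / λ_sys = 13600 h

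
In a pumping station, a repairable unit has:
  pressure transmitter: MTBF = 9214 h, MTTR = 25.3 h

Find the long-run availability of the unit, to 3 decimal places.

0.997

A(pressure transmitter) = MTBF/(MTBF+MTTR) = 9214/(9214+25.3) = 0.997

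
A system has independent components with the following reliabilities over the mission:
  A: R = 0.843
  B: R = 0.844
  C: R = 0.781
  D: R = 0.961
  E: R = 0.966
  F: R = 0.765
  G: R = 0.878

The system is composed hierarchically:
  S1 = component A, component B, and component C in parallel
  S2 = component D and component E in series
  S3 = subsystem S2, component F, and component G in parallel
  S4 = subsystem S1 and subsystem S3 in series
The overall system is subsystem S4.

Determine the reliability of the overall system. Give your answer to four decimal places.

Parallel (A, B, and C): 1 − (1 − 0.843000)(1 − 0.844000)(1 − 0.781000) = 0.994636
Series (D and E): 0.961000 × 0.966000 = 0.928326
Parallel ([0.928326], F, and G): 1 − (1 − 0.928326)(1 − 0.765000)(1 − 0.878000) = 0.997945
Series ([0.994636] and [0.997945]): 0.994636 × 0.997945 = 0.9926

0.9926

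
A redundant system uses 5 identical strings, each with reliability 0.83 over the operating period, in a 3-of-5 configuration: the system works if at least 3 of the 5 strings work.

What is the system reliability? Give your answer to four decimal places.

R = Σ_{i=3}^{5} C(5,i) p^i (1−p)^{5−i} with p = 0.83
C(5,3)·0.83^3·0.17^2 = 0.165246
C(5,4)·0.83^4·0.17^1 = 0.403396
C(5,5)·0.83^5·0.17^0 = 0.393904
Sum = 0.9625

0.9625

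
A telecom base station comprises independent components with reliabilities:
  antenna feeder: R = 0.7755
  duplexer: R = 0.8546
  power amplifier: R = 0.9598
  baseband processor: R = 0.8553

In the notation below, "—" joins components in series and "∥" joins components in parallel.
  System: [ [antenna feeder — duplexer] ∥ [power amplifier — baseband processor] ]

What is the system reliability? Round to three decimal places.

0.940

Series (antenna feeder and duplexer): 0.77550 × 0.85460 = 0.66274
Series (power amplifier and baseband processor): 0.95980 × 0.85530 = 0.82092
Parallel ([0.66274] and [0.82092]): 1 − (1 − 0.66274)(1 − 0.82092) = 0.940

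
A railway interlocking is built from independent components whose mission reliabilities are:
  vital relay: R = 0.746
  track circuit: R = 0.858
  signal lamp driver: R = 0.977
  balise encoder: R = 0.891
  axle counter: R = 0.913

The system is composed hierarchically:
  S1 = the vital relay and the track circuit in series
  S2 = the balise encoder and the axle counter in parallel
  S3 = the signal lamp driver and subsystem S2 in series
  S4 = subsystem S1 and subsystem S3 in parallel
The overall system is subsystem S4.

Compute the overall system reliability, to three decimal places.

0.988

Series (vital relay and track circuit): 0.74600 × 0.85800 = 0.64007
Parallel (balise encoder and axle counter): 1 − (1 − 0.89100)(1 − 0.91300) = 0.99052
Series (signal lamp driver and [0.99052]): 0.97700 × 0.99052 = 0.96774
Parallel ([0.64007] and [0.96774]): 1 − (1 − 0.64007)(1 − 0.96774) = 0.988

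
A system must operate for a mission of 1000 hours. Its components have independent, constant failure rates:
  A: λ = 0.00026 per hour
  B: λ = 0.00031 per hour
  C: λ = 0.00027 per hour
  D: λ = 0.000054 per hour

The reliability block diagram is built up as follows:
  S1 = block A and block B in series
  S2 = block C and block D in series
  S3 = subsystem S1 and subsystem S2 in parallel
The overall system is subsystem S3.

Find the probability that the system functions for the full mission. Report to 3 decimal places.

R(A) = exp(−0.00026 × 1000) = 0.77105
R(B) = exp(−0.00031 × 1000) = 0.73345
R(C) = exp(−0.00027 × 1000) = 0.76338
R(D) = exp(−0.000054 × 1000) = 0.94743
Series (A and B): 0.77105 × 0.73345 = 0.56553
Series (C and D): 0.76338 × 0.94743 = 0.72325
Parallel ([0.56553] and [0.72325]): 1 − (1 − 0.56553)(1 − 0.72325) = 0.880

0.880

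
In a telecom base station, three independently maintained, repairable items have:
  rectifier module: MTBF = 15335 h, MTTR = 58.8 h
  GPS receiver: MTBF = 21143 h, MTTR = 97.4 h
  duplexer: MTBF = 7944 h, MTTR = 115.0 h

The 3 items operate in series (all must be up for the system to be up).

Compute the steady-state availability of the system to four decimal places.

0.9775

A(rectifier module) = MTBF/(MTBF+MTTR) = 15335/(15335+58.8) = 0.996180
A(GPS receiver) = MTBF/(MTBF+MTTR) = 21143/(21143+97.4) = 0.995414
A(duplexer) = MTBF/(MTBF+MTTR) = 7944/(7944+115.0) = 0.985730
Series availability: 0.996180 × 0.995414 × 0.985730 = 0.9775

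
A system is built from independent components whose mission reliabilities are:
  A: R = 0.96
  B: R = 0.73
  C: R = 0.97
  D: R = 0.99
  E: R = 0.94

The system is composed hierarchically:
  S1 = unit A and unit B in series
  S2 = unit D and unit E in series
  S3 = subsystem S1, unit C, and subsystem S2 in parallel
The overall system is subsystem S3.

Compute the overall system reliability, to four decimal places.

Series (A and B): 0.960000 × 0.730000 = 0.700800
Series (D and E): 0.990000 × 0.940000 = 0.930600
Parallel ([0.700800], C, and [0.930600]): 1 − (1 − 0.700800)(1 − 0.970000)(1 − 0.930600) = 0.9994

0.9994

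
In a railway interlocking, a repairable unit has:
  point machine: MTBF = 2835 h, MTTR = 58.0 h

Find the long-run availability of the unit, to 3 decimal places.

0.980

A(point machine) = MTBF/(MTBF+MTTR) = 2835/(2835+58.0) = 0.980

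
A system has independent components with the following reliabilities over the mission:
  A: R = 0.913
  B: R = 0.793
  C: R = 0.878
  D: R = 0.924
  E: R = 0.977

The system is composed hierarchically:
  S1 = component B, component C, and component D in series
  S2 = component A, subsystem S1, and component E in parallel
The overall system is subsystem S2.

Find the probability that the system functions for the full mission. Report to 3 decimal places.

Series (B, C, and D): 0.79300 × 0.87800 × 0.92400 = 0.64334
Parallel (A, [0.64334], and E): 1 − (1 − 0.91300)(1 − 0.64334)(1 − 0.97700) = 0.999

0.999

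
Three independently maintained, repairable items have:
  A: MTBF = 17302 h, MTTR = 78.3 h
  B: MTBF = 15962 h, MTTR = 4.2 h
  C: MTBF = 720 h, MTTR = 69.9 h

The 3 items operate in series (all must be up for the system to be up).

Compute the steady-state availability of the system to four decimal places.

0.9072

A(A) = MTBF/(MTBF+MTTR) = 17302/(17302+78.3) = 0.995495
A(B) = MTBF/(MTBF+MTTR) = 15962/(15962+4.2) = 0.999737
A(C) = MTBF/(MTBF+MTTR) = 720/(720+69.9) = 0.911508
Series availability: 0.995495 × 0.999737 × 0.911508 = 0.9072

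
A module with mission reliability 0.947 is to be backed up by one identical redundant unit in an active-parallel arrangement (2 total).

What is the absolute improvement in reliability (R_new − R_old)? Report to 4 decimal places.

R_before = 0.947
R_after = 1 − (1 − 0.947)^2 = 0.9972
ΔR = 0.9972 − 0.947 = 0.0502

0.0502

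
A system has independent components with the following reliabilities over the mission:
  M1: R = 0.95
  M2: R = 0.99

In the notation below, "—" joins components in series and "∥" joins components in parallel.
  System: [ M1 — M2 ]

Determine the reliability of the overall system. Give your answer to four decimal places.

Series (M1 and M2): 0.950000 × 0.990000 = 0.9405

0.9405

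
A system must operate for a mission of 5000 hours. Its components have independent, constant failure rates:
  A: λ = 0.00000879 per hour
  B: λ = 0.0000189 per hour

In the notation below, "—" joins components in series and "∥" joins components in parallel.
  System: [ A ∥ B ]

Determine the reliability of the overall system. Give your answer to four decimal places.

0.9961

R(A) = exp(−0.00000879 × 5000) = 0.957002
R(B) = exp(−0.0000189 × 5000) = 0.909828
Parallel (A and B): 1 − (1 − 0.957002)(1 − 0.909828) = 0.9961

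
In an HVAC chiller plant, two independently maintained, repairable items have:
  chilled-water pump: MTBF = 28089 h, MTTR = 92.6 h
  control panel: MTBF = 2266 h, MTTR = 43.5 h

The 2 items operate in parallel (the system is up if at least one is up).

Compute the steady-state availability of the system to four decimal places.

A(chilled-water pump) = MTBF/(MTBF+MTTR) = 28089/(28089+92.6) = 0.996714
A(control panel) = MTBF/(MTBF+MTTR) = 2266/(2266+43.5) = 0.981165
Parallel availability: 1 − (1 − 0.996714)(1 − 0.981165) = 0.9999

0.9999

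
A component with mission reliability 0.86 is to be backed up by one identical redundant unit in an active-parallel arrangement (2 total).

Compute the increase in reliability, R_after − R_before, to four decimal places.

0.1204

R_before = 0.86
R_after = 1 − (1 − 0.86)^2 = 0.9804
ΔR = 0.9804 − 0.86 = 0.1204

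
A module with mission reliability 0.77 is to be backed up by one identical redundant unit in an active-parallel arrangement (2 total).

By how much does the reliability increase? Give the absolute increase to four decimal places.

0.1771

R_before = 0.77
R_after = 1 − (1 − 0.77)^2 = 0.9471
ΔR = 0.9471 − 0.77 = 0.1771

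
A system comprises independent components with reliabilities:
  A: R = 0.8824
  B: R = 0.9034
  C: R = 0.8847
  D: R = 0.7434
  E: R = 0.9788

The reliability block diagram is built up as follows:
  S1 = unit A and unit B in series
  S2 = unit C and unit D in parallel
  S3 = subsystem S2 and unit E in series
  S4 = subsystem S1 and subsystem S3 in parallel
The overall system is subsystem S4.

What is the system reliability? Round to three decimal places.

0.990

Series (A and B): 0.88240 × 0.90340 = 0.79716
Parallel (C and D): 1 − (1 − 0.88470)(1 − 0.74340) = 0.97041
Series ([0.97041] and E): 0.97041 × 0.97880 = 0.94984
Parallel ([0.79716] and [0.94984]): 1 − (1 − 0.79716)(1 − 0.94984) = 0.990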